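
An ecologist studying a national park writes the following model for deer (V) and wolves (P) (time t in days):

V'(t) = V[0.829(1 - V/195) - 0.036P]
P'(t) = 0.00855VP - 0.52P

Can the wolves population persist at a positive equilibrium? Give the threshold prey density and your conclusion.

Threshold V = 60.8; K > 60.8, so yes, the predator persists.

The predator equation gives dP/dt > 0 only when V > 0.52/0.00855 = 60.8.
Without the predator, V → K = 195. Since 195 > 60.8, the predator can invade and persist.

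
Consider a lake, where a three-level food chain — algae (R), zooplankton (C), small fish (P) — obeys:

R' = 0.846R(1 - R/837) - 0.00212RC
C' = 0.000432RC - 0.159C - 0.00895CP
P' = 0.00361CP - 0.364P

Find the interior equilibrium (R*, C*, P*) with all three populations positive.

R* ≈ 626, C* ≈ 101, P* ≈ 12.4

From dP/dt = 0: 0.00361C* = 0.364, so C* = 101.
From dR/dt = 0: 0.846(1 - R*/837) = 0.00212·101, giving R* = 837·(1 - 0.253) = 626.
From dC/dt = 0: 0.000432·626 - 0.159 = 0.00895P*, so P* = 0.111/0.00895 = 12.4.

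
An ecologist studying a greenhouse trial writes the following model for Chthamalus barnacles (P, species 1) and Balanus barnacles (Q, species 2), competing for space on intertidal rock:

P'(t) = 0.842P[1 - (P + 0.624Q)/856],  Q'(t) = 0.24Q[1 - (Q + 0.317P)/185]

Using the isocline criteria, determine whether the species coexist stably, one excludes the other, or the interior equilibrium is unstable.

species 1 excludes species 2

Compare the nullcline intercepts: K1/α12 = 856/0.624 = 1370 > K2 = 185; K2/α21 = 185/0.317 = 584 < K1 = 856.
Since the inequalities point opposite ways, species 1 can invade but species 2 cannot.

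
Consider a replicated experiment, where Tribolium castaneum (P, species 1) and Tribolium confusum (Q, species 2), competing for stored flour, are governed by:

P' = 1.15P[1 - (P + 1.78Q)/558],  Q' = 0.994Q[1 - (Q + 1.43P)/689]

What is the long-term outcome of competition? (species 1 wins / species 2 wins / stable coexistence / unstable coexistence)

Compare the nullcline intercepts: K1/α12 = 558/1.78 = 313 < K2 = 689; K2/α21 = 689/1.43 = 482 < K1 = 558.
Since both are reversed, neither can invade when rare; the interior point is a saddle.

unstable coexistence (outcome depends on initial conditions)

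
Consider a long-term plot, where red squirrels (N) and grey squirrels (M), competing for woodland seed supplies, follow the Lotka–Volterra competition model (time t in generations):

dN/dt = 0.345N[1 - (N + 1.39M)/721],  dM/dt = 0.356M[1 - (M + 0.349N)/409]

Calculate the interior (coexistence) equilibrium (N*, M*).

N* ≈ 296, M* ≈ 306

Setting both brackets to zero gives the nullclines N + 1.39M = 721 and 0.349N + M = 409.
Substituting M = 409 - 0.349N into the first: N(1 - 1.39·0.349) = 721 - 1.39·409.
So N* = 152/0.515 = 296, and then M* = 409 - 0.349·296 = 306.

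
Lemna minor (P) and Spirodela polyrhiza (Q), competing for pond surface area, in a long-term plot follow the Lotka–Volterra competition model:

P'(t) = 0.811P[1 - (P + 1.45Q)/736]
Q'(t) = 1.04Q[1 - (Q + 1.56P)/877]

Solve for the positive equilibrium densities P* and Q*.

Setting both brackets to zero gives the nullclines P + 1.45Q = 736 and 1.56P + Q = 877.
Substituting Q = 877 - 1.56P into the first: P(1 - 1.45·1.56) = 736 - 1.45·877.
So P* = -536/-1.26 = 424, and then Q* = 877 - 1.56·424 = 215.

P* ≈ 424, Q* ≈ 215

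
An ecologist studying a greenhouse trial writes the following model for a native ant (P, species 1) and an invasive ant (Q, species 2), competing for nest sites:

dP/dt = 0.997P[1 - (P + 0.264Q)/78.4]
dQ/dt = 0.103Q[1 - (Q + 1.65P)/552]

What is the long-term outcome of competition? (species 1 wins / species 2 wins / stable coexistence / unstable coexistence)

Compare the nullcline intercepts: K1/α12 = 78.4/0.264 = 297 < K2 = 552; K2/α21 = 552/1.65 = 335 > K1 = 78.4.
Since the inequalities point opposite ways, species 2 can invade but species 1 cannot.

species 2 excludes species 1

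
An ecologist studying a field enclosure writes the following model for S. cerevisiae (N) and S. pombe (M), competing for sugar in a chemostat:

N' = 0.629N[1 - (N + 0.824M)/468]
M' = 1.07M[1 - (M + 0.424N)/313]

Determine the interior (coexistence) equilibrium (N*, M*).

N* ≈ 323, M* ≈ 176

Setting both brackets to zero gives the nullclines N + 0.824M = 468 and 0.424N + M = 313.
Substituting M = 313 - 0.424N into the first: N(1 - 0.824·0.424) = 468 - 0.824·313.
So N* = 210/0.651 = 323, and then M* = 313 - 0.424·323 = 176.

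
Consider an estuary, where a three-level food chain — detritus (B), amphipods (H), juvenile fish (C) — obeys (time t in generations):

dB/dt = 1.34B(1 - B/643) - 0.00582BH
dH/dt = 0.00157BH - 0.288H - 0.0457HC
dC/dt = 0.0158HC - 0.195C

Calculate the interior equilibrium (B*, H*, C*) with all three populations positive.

B* ≈ 609, H* ≈ 12.3, C* ≈ 14.6

From dC/dt = 0: 0.0158H* = 0.195, so H* = 12.3.
From dB/dt = 0: 1.34(1 - B*/643) = 0.00582·12.3, giving B* = 643·(1 - 0.0536) = 609.
From dH/dt = 0: 0.00157·609 - 0.288 = 0.0457C*, so C* = 0.667/0.0457 = 14.6.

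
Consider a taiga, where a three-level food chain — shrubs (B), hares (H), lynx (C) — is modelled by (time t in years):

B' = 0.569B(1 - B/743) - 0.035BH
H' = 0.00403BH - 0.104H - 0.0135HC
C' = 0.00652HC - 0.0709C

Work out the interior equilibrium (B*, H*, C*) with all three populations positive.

B* ≈ 246, H* ≈ 10.9, C* ≈ 65.7

From dC/dt = 0: 0.00652H* = 0.0709, so H* = 10.9.
From dB/dt = 0: 0.569(1 - B*/743) = 0.035·10.9, giving B* = 743·(1 - 0.669) = 246.
From dH/dt = 0: 0.00403·246 - 0.104 = 0.0135C*, so C* = 0.887/0.0135 = 65.7.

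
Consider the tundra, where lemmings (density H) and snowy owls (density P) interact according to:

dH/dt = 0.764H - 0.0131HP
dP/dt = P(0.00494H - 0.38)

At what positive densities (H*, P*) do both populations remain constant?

H* ≈ 76.9, P* ≈ 58.3

Set dP/dt = 0 with P > 0: 0.00494H - 0.38 = 0, so H* = 0.38/0.00494 = 76.9.
Set dH/dt = 0 with H > 0: 0.764 - 0.0131P = 0, so P* = 0.764/0.0131 = 58.3.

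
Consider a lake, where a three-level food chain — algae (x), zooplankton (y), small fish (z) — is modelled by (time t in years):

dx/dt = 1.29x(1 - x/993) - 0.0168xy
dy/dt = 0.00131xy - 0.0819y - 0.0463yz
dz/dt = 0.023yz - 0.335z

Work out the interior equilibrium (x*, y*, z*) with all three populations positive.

x* ≈ 805, y* ≈ 14.6, z* ≈ 21

From dz/dt = 0: 0.023y* = 0.335, so y* = 14.6.
From dx/dt = 0: 1.29(1 - x*/993) = 0.0168·14.6, giving x* = 993·(1 - 0.19) = 805.
From dy/dt = 0: 0.00131·805 - 0.0819 = 0.0463z*, so z* = 0.972/0.0463 = 21.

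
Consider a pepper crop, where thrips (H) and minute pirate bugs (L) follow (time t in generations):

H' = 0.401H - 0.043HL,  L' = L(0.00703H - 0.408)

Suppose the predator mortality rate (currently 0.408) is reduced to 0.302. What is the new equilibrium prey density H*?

At the interior fixed point, setting dL/dt = 0 with L > 0 fixes H* = (predator death rate)/(HL coefficient) — independent of the other coefficients.
With the change, H* = 0.302/0.00703 = 43; it falls from 58.

H* ≈ 43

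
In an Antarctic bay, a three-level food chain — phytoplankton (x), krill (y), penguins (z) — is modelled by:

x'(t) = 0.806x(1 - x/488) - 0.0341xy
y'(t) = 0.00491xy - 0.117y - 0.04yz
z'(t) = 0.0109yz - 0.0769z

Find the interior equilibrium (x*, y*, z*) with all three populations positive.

From dz/dt = 0: 0.0109y* = 0.0769, so y* = 7.06.
From dx/dt = 0: 0.806(1 - x*/488) = 0.0341·7.06, giving x* = 488·(1 - 0.298) = 342.
From dy/dt = 0: 0.00491·342 - 0.117 = 0.04z*, so z* = 1.56/0.04 = 39.1.

x* ≈ 342, y* ≈ 7.06, z* ≈ 39.1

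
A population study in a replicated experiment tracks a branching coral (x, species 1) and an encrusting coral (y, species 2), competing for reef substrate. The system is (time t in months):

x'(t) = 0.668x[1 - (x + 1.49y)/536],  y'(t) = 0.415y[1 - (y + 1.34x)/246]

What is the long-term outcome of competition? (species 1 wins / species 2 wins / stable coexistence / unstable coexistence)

species 1 excludes species 2

Compare the nullcline intercepts: K1/α12 = 536/1.49 = 360 > K2 = 246; K2/α21 = 246/1.34 = 184 < K1 = 536.
Since the inequalities point opposite ways, species 1 can invade but species 2 cannot.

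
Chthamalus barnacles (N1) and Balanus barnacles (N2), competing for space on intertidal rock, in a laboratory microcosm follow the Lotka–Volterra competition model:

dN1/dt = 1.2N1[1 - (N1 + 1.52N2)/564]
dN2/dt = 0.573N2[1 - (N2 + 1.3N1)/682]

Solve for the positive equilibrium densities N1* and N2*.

N1* ≈ 484, N2* ≈ 52.5

Setting both brackets to zero gives the nullclines N1 + 1.52N2 = 564 and 1.3N1 + N2 = 682.
Substituting N2 = 682 - 1.3N1 into the first: N1(1 - 1.52·1.3) = 564 - 1.52·682.
So N1* = -473/-0.976 = 484, and then N2* = 682 - 1.3·484 = 52.5.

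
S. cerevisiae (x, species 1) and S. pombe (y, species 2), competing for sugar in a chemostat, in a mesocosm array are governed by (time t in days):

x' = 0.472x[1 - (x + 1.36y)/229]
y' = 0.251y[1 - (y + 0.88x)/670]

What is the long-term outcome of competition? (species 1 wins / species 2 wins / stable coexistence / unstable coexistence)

species 2 excludes species 1

Compare the nullcline intercepts: K1/α12 = 229/1.36 = 168 < K2 = 670; K2/α21 = 670/0.88 = 761 > K1 = 229.
Since the inequalities point opposite ways, species 2 can invade but species 1 cannot.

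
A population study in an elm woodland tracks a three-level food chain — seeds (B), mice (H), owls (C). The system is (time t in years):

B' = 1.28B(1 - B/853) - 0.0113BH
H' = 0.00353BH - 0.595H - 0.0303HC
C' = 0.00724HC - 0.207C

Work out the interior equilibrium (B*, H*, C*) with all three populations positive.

From dC/dt = 0: 0.00724H* = 0.207, so H* = 28.6.
From dB/dt = 0: 1.28(1 - B*/853) = 0.0113·28.6, giving B* = 853·(1 - 0.252) = 638.
From dH/dt = 0: 0.00353·638 - 0.595 = 0.0303C*, so C* = 1.66/0.0303 = 54.7.

B* ≈ 638, H* ≈ 28.6, C* ≈ 54.7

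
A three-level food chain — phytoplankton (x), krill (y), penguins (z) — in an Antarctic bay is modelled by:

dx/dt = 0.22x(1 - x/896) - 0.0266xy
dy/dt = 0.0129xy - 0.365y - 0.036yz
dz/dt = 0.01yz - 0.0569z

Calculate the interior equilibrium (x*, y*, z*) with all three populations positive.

From dz/dt = 0: 0.01y* = 0.0569, so y* = 5.69.
From dx/dt = 0: 0.22(1 - x*/896) = 0.0266·5.69, giving x* = 896·(1 - 0.688) = 280.
From dy/dt = 0: 0.0129·280 - 0.365 = 0.036z*, so z* = 3.24/0.036 = 90.

x* ≈ 280, y* ≈ 5.69, z* ≈ 90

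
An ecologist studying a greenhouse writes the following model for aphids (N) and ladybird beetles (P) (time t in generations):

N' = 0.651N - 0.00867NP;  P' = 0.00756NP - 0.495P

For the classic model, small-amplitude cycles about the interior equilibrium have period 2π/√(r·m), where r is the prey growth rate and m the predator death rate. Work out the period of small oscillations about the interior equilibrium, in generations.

T ≈ 11.1 generations

Here r = 0.651 and m = 0.495, so r·m = 0.322.
ω = √0.322 = 0.568 per generation, hence T = 2π/ω ≈ 11.1 generations.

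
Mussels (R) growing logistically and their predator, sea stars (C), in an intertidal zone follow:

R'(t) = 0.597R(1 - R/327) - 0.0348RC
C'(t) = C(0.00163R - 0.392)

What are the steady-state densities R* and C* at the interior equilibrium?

R* ≈ 240, C* ≈ 4.54

From dC/dt = 0 with C > 0: 0.00163R* = 0.392, so R* = 240.
Substitute into dR/dt = 0: 0.597(1 - 240/327) = 0.0348C*.
The bracket is 0.265, giving C* = 0.158/0.0348 = 4.54.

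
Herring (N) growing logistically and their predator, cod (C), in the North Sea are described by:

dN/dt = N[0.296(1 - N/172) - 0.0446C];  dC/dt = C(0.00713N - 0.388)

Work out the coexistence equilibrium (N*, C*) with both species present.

N* ≈ 54.4, C* ≈ 4.54

From dC/dt = 0 with C > 0: 0.00713N* = 0.388, so N* = 54.4.
Substitute into dN/dt = 0: 0.296(1 - 54.4/172) = 0.0446C*.
The bracket is 0.684, giving C* = 0.202/0.0446 = 4.54.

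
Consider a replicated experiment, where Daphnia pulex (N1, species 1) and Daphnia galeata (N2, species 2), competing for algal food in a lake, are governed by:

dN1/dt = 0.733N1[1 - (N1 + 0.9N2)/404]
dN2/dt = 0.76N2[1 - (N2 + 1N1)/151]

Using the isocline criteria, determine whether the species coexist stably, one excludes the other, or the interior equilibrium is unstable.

Compare the nullcline intercepts: K1/α12 = 404/0.9 = 449 > K2 = 151; K2/α21 = 151/1 = 151 < K1 = 404.
Since the inequalities point opposite ways, species 1 can invade but species 2 cannot.

species 1 excludes species 2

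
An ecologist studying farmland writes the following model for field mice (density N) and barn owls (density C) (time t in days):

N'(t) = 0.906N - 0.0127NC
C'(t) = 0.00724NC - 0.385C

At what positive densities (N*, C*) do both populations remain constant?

N* ≈ 53.2, C* ≈ 71.3

Set dC/dt = 0 with C > 0: 0.00724N - 0.385 = 0, so N* = 0.385/0.00724 = 53.2.
Set dN/dt = 0 with N > 0: 0.906 - 0.0127C = 0, so C* = 0.906/0.0127 = 71.3.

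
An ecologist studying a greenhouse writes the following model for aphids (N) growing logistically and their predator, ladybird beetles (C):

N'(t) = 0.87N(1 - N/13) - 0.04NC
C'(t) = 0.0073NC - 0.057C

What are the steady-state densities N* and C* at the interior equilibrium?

From dC/dt = 0 with C > 0: 0.0073N* = 0.057, so N* = 7.81.
Substitute into dN/dt = 0: 0.87(1 - 7.81/13) = 0.04C*.
The bracket is 0.399, giving C* = 0.347/0.04 = 8.69.

N* ≈ 7.81, C* ≈ 8.69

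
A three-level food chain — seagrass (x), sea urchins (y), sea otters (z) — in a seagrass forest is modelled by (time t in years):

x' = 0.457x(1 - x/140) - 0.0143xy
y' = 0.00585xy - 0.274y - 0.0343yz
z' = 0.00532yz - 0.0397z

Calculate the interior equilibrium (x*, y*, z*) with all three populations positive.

x* ≈ 107, y* ≈ 7.46, z* ≈ 10.3

From dz/dt = 0: 0.00532y* = 0.0397, so y* = 7.46.
From dx/dt = 0: 0.457(1 - x*/140) = 0.0143·7.46, giving x* = 140·(1 - 0.234) = 107.
From dy/dt = 0: 0.00585·107 - 0.274 = 0.0343z*, so z* = 0.354/0.0343 = 10.3.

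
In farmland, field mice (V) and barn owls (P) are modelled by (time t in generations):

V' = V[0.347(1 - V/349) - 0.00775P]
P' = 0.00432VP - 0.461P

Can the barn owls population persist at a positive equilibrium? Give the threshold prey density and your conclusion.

Threshold V = 107; K > 107, so yes, the predator persists.

The predator equation gives dP/dt > 0 only when V > 0.461/0.00432 = 107.
Without the predator, V → K = 349. Since 349 > 107, the predator can invade and persist.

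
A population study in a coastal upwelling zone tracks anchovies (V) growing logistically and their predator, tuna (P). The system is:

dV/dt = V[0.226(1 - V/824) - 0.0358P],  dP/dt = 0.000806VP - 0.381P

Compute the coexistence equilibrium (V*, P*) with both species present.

From dP/dt = 0 with P > 0: 0.000806V* = 0.381, so V* = 473.
Substitute into dV/dt = 0: 0.226(1 - 473/824) = 0.0358P*.
The bracket is 0.426, giving P* = 0.0964/0.0358 = 2.69.

V* ≈ 473, P* ≈ 2.69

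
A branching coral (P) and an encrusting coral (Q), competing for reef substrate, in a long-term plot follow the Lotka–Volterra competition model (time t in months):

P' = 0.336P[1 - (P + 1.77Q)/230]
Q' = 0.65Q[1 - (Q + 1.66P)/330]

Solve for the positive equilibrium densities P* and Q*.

P* ≈ 183, Q* ≈ 26.7

Setting both brackets to zero gives the nullclines P + 1.77Q = 230 and 1.66P + Q = 330.
Substituting Q = 330 - 1.66P into the first: P(1 - 1.77·1.66) = 230 - 1.77·330.
So P* = -354/-1.94 = 183, and then Q* = 330 - 1.66·183 = 26.7.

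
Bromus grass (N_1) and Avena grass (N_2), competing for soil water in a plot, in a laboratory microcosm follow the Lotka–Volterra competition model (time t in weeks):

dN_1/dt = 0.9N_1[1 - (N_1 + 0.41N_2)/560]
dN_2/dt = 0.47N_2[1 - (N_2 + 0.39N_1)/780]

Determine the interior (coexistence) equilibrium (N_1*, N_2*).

Setting both brackets to zero gives the nullclines N_1 + 0.41N_2 = 560 and 0.39N_1 + N_2 = 780.
Substituting N_2 = 780 - 0.39N_1 into the first: N_1(1 - 0.41·0.39) = 560 - 0.41·780.
So N_1* = 240/0.84 = 286, and then N_2* = 780 - 0.39·286 = 668.

N_1* ≈ 286, N_2* ≈ 668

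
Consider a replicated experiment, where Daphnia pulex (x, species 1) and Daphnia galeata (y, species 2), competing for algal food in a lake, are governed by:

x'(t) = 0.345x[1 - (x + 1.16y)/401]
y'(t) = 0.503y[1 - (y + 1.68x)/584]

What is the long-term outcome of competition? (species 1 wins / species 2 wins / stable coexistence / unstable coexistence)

Compare the nullcline intercepts: K1/α12 = 401/1.16 = 346 < K2 = 584; K2/α21 = 584/1.68 = 348 < K1 = 401.
Since both are reversed, neither can invade when rare; the interior point is a saddle.

unstable coexistence (outcome depends on initial conditions)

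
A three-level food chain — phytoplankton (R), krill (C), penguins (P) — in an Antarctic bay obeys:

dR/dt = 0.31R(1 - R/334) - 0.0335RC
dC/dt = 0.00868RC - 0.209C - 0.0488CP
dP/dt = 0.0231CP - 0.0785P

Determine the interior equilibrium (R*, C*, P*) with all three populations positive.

R* ≈ 211, C* ≈ 3.4, P* ≈ 33.3

From dP/dt = 0: 0.0231C* = 0.0785, so C* = 3.4.
From dR/dt = 0: 0.31(1 - R*/334) = 0.0335·3.4, giving R* = 334·(1 - 0.367) = 211.
From dC/dt = 0: 0.00868·211 - 0.209 = 0.0488P*, so P* = 1.63/0.0488 = 33.3.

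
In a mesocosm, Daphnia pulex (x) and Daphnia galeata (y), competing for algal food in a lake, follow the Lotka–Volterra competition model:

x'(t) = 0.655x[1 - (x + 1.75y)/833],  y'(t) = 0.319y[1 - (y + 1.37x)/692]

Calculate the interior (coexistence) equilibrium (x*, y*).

Setting both brackets to zero gives the nullclines x + 1.75y = 833 and 1.37x + y = 692.
Substituting y = 692 - 1.37x into the first: x(1 - 1.75·1.37) = 833 - 1.75·692.
So x* = -378/-1.4 = 270, and then y* = 692 - 1.37·270 = 321.

x* ≈ 270, y* ≈ 321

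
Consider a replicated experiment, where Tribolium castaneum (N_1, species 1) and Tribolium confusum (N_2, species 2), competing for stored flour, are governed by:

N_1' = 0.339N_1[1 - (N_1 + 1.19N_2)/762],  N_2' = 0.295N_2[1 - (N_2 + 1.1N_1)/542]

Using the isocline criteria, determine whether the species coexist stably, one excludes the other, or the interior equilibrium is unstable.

species 1 excludes species 2

Compare the nullcline intercepts: K1/α12 = 762/1.19 = 640 > K2 = 542; K2/α21 = 542/1.1 = 493 < K1 = 762.
Since the inequalities point opposite ways, species 1 can invade but species 2 cannot.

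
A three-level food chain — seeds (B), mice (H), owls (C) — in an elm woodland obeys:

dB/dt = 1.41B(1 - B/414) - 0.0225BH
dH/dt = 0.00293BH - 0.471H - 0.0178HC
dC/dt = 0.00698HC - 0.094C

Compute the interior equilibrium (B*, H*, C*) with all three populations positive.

From dC/dt = 0: 0.00698H* = 0.094, so H* = 13.5.
From dB/dt = 0: 1.41(1 - B*/414) = 0.0225·13.5, giving B* = 414·(1 - 0.215) = 325.
From dH/dt = 0: 0.00293·325 - 0.471 = 0.0178C*, so C* = 0.481/0.0178 = 27.

B* ≈ 325, H* ≈ 13.5, C* ≈ 27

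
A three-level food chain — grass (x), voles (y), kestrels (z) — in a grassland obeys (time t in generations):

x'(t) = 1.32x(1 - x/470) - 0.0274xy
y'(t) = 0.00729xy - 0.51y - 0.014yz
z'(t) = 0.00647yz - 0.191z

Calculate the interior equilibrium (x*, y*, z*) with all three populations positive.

x* ≈ 182, y* ≈ 29.5, z* ≈ 58.3

From dz/dt = 0: 0.00647y* = 0.191, so y* = 29.5.
From dx/dt = 0: 1.32(1 - x*/470) = 0.0274·29.5, giving x* = 470·(1 - 0.613) = 182.
From dy/dt = 0: 0.00729·182 - 0.51 = 0.014z*, so z* = 0.817/0.014 = 58.3.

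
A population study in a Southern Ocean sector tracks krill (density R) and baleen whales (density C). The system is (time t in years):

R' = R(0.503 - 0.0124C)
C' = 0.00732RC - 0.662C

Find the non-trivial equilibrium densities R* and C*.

Set dC/dt = 0 with C > 0: 0.00732R - 0.662 = 0, so R* = 0.662/0.00732 = 90.4.
Set dR/dt = 0 with R > 0: 0.503 - 0.0124C = 0, so C* = 0.503/0.0124 = 40.6.

R* ≈ 90.4, C* ≈ 40.6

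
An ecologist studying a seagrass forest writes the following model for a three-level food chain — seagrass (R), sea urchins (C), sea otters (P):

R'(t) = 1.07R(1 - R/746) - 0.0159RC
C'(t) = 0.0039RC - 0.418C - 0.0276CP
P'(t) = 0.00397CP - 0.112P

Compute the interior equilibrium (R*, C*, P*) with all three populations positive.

R* ≈ 433, C* ≈ 28.2, P* ≈ 46.1

From dP/dt = 0: 0.00397C* = 0.112, so C* = 28.2.
From dR/dt = 0: 1.07(1 - R*/746) = 0.0159·28.2, giving R* = 746·(1 - 0.419) = 433.
From dC/dt = 0: 0.0039·433 - 0.418 = 0.0276P*, so P* = 1.27/0.0276 = 46.1.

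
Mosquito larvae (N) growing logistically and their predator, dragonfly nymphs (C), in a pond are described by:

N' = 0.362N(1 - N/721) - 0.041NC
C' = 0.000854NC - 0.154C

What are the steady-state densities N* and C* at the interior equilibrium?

From dC/dt = 0 with C > 0: 0.000854N* = 0.154, so N* = 180.
Substitute into dN/dt = 0: 0.362(1 - 180/721) = 0.041C*.
The bracket is 0.75, giving C* = 0.271/0.041 = 6.62.

N* ≈ 180, C* ≈ 6.62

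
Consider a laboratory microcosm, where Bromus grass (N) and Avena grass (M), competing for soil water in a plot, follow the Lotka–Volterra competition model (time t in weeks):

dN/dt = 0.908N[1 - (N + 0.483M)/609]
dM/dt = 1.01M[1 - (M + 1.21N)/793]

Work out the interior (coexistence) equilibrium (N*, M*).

N* ≈ 544, M* ≈ 135

Setting both brackets to zero gives the nullclines N + 0.483M = 609 and 1.21N + M = 793.
Substituting M = 793 - 1.21N into the first: N(1 - 0.483·1.21) = 609 - 0.483·793.
So N* = 226/0.416 = 544, and then M* = 793 - 1.21·544 = 135.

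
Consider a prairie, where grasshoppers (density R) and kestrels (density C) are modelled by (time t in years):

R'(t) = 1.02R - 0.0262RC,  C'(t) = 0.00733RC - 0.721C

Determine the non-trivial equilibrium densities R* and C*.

Set dC/dt = 0 with C > 0: 0.00733R - 0.721 = 0, so R* = 0.721/0.00733 = 98.4.
Set dR/dt = 0 with R > 0: 1.02 - 0.0262C = 0, so C* = 1.02/0.0262 = 38.9.

R* ≈ 98.4, C* ≈ 38.9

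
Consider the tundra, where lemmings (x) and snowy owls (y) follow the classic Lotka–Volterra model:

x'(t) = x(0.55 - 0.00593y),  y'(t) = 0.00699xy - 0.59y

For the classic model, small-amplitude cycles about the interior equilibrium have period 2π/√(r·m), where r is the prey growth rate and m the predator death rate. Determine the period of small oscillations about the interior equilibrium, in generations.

T ≈ 11 generations

Here r = 0.55 and m = 0.59, so r·m = 0.325.
ω = √0.325 = 0.57 per generation, hence T = 2π/ω ≈ 11 generations.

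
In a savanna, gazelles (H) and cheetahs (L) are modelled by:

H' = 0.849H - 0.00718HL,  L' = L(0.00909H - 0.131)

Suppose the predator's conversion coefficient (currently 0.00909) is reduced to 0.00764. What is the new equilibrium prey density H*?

H* ≈ 17.1

At the interior fixed point, setting dL/dt = 0 with L > 0 fixes H* = (predator death rate)/(HL coefficient) — independent of the other coefficients.
With the change, H* = 0.131/0.00764 = 17.1; it rises from 14.4.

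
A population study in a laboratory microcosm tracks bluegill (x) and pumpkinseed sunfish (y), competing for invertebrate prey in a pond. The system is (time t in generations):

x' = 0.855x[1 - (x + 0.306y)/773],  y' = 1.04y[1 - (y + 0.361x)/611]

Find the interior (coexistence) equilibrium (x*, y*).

Setting both brackets to zero gives the nullclines x + 0.306y = 773 and 0.361x + y = 611.
Substituting y = 611 - 0.361x into the first: x(1 - 0.306·0.361) = 773 - 0.306·611.
So x* = 586/0.89 = 659, and then y* = 611 - 0.361·659 = 373.

x* ≈ 659, y* ≈ 373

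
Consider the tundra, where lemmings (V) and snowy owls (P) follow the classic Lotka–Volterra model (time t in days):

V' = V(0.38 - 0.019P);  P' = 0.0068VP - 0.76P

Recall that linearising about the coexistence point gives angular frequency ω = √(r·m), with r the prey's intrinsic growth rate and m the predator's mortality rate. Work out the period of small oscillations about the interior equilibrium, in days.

Here r = 0.38 and m = 0.76, so r·m = 0.289.
ω = √0.289 = 0.537 per day, hence T = 2π/ω ≈ 11.7 days.

T ≈ 11.7 days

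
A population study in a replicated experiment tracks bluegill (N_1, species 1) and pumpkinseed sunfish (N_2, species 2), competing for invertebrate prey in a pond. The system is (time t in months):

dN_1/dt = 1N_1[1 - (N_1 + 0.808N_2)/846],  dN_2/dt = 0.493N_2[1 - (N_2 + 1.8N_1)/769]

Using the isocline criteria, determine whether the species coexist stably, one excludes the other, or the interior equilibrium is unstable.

species 1 excludes species 2

Compare the nullcline intercepts: K1/α12 = 846/0.808 = 1050 > K2 = 769; K2/α21 = 769/1.8 = 427 < K1 = 846.
Since the inequalities point opposite ways, species 1 can invade but species 2 cannot.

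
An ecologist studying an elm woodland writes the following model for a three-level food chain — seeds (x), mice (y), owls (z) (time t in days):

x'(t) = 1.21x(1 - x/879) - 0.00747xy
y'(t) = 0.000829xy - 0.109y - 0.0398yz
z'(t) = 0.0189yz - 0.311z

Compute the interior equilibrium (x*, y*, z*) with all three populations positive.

From dz/dt = 0: 0.0189y* = 0.311, so y* = 16.5.
From dx/dt = 0: 1.21(1 - x*/879) = 0.00747·16.5, giving x* = 879·(1 - 0.102) = 790.
From dy/dt = 0: 0.000829·790 - 0.109 = 0.0398z*, so z* = 0.546/0.0398 = 13.7.

x* ≈ 790, y* ≈ 16.5, z* ≈ 13.7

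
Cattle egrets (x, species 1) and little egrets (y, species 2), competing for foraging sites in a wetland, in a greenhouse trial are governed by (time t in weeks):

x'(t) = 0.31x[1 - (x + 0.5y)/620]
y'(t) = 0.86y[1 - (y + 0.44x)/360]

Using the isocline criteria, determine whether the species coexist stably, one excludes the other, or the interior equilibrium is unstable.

Compare the nullcline intercepts: K1/α12 = 620/0.5 = 1240 > K2 = 360; K2/α21 = 360/0.44 = 818 > K1 = 620.
Since both inequalities hold, each species can invade when rare, so the interior equilibrium is stable.

stable coexistence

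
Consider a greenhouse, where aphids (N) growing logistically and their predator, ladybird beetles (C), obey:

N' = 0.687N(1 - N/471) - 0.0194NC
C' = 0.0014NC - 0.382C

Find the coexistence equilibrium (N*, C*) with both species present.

From dC/dt = 0 with C > 0: 0.0014N* = 0.382, so N* = 273.
Substitute into dN/dt = 0: 0.687(1 - 273/471) = 0.0194C*.
The bracket is 0.421, giving C* = 0.289/0.0194 = 14.9.

N* ≈ 273, C* ≈ 14.9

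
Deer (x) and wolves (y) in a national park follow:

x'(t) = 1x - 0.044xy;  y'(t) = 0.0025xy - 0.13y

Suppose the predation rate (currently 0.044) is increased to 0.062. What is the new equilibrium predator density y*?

At the interior fixed point, setting dx/dt = 0 with x > 0 fixes y* = (prey growth rate)/(xy coefficient) — independent of the other coefficients.
With the change, y* = 1/0.062 = 16.1; it falls from 22.7.

y* ≈ 16.1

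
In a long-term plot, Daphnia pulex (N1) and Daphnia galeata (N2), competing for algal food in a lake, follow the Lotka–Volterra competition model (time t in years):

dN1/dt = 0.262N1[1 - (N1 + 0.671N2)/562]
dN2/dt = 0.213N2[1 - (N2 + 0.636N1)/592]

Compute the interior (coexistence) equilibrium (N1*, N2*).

Setting both brackets to zero gives the nullclines N1 + 0.671N2 = 562 and 0.636N1 + N2 = 592.
Substituting N2 = 592 - 0.636N1 into the first: N1(1 - 0.671·0.636) = 562 - 0.671·592.
So N1* = 165/0.573 = 287, and then N2* = 592 - 0.636·287 = 409.

N1* ≈ 287, N2* ≈ 409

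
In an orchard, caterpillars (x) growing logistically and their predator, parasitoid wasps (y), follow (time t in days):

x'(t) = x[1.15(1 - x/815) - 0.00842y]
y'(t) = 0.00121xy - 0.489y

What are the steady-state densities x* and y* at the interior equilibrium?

x* ≈ 404, y* ≈ 68.9

From dy/dt = 0 with y > 0: 0.00121x* = 0.489, so x* = 404.
Substitute into dx/dt = 0: 1.15(1 - 404/815) = 0.00842y*.
The bracket is 0.504, giving y* = 0.58/0.00842 = 68.9.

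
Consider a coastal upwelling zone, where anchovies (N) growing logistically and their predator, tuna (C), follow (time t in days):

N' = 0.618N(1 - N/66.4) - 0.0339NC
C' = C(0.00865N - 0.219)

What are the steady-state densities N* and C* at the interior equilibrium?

N* ≈ 25.3, C* ≈ 11.3

From dC/dt = 0 with C > 0: 0.00865N* = 0.219, so N* = 25.3.
Substitute into dN/dt = 0: 0.618(1 - 25.3/66.4) = 0.0339C*.
The bracket is 0.619, giving C* = 0.382/0.0339 = 11.3.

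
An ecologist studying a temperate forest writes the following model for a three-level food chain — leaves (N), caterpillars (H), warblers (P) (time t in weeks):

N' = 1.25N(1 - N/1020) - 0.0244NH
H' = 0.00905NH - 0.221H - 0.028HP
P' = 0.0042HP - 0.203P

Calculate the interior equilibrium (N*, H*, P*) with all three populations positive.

From dP/dt = 0: 0.0042H* = 0.203, so H* = 48.3.
From dN/dt = 0: 1.25(1 - N*/1020) = 0.0244·48.3, giving N* = 1020·(1 - 0.943) = 57.7.
From dH/dt = 0: 0.00905·57.7 - 0.221 = 0.028P*, so P* = 0.301/0.028 = 10.7.

N* ≈ 57.7, H* ≈ 48.3, P* ≈ 10.7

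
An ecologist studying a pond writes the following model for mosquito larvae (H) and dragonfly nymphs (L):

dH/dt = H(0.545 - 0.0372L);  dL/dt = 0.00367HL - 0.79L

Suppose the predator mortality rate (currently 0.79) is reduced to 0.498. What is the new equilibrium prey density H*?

H* ≈ 136

At the interior fixed point, setting dL/dt = 0 with L > 0 fixes H* = (predator death rate)/(HL coefficient) — independent of the other coefficients.
With the change, H* = 0.498/0.00367 = 136; it falls from 215.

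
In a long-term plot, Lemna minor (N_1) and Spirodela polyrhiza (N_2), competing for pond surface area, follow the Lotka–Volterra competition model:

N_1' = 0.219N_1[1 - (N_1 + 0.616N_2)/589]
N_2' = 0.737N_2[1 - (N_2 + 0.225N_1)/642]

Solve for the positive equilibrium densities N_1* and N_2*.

N_1* ≈ 225, N_2* ≈ 591

Setting both brackets to zero gives the nullclines N_1 + 0.616N_2 = 589 and 0.225N_1 + N_2 = 642.
Substituting N_2 = 642 - 0.225N_1 into the first: N_1(1 - 0.616·0.225) = 589 - 0.616·642.
So N_1* = 194/0.861 = 225, and then N_2* = 642 - 0.225·225 = 591.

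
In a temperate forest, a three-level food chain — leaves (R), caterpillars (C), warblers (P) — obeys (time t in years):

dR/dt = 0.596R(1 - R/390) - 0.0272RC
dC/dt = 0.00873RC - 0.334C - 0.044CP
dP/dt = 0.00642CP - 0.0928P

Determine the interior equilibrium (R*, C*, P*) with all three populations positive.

From dP/dt = 0: 0.00642C* = 0.0928, so C* = 14.5.
From dR/dt = 0: 0.596(1 - R*/390) = 0.0272·14.5, giving R* = 390·(1 - 0.66) = 133.
From dC/dt = 0: 0.00873·133 - 0.334 = 0.044P*, so P* = 0.825/0.044 = 18.7.

R* ≈ 133, C* ≈ 14.5, P* ≈ 18.7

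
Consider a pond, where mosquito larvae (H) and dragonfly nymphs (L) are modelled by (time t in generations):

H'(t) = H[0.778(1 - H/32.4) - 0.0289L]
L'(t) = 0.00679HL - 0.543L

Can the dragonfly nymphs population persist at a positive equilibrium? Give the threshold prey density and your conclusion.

Threshold H = 80; K < 80, so no, the predator goes extinct.

The predator equation gives dL/dt > 0 only when H > 0.543/0.00679 = 80.
Without the predator, H → K = 32.4. Since 32.4 < 80, the predator cannot invade.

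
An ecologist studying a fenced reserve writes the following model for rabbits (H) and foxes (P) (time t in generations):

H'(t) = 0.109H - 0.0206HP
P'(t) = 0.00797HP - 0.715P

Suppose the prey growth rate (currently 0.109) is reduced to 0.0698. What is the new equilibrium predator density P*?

At the interior fixed point, setting dH/dt = 0 with H > 0 fixes P* = (prey growth rate)/(HP coefficient) — independent of the other coefficients.
With the change, P* = 0.0698/0.0206 = 3.39; it falls from 5.29.

P* ≈ 3.39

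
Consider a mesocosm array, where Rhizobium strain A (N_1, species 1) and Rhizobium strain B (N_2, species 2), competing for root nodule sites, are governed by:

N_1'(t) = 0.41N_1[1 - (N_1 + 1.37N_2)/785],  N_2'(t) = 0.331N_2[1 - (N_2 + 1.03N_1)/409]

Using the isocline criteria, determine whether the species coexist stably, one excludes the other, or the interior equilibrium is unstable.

Compare the nullcline intercepts: K1/α12 = 785/1.37 = 573 > K2 = 409; K2/α21 = 409/1.03 = 397 < K1 = 785.
Since the inequalities point opposite ways, species 1 can invade but species 2 cannot.

species 1 excludes species 2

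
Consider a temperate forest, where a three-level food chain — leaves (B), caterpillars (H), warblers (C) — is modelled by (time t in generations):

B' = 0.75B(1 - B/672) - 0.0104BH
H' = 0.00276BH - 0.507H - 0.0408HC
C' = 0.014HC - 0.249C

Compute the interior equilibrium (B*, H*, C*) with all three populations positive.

B* ≈ 506, H* ≈ 17.8, C* ≈ 21.8

From dC/dt = 0: 0.014H* = 0.249, so H* = 17.8.
From dB/dt = 0: 0.75(1 - B*/672) = 0.0104·17.8, giving B* = 672·(1 - 0.247) = 506.
From dH/dt = 0: 0.00276·506 - 0.507 = 0.0408C*, so C* = 0.89/0.0408 = 21.8.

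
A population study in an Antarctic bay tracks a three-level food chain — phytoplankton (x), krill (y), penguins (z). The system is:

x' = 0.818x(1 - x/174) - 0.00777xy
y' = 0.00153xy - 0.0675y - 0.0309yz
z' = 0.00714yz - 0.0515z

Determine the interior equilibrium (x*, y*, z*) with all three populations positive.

From dz/dt = 0: 0.00714y* = 0.0515, so y* = 7.21.
From dx/dt = 0: 0.818(1 - x*/174) = 0.00777·7.21, giving x* = 174·(1 - 0.0685) = 162.
From dy/dt = 0: 0.00153·162 - 0.0675 = 0.0309z*, so z* = 0.18/0.0309 = 5.84.

x* ≈ 162, y* ≈ 7.21, z* ≈ 5.84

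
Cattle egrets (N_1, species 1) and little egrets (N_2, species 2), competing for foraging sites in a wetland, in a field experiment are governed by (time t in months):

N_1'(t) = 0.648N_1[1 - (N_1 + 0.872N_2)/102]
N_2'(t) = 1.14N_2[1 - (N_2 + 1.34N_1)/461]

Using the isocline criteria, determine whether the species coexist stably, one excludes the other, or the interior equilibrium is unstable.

Compare the nullcline intercepts: K1/α12 = 102/0.872 = 117 < K2 = 461; K2/α21 = 461/1.34 = 344 > K1 = 102.
Since the inequalities point opposite ways, species 2 can invade but species 1 cannot.

species 2 excludes species 1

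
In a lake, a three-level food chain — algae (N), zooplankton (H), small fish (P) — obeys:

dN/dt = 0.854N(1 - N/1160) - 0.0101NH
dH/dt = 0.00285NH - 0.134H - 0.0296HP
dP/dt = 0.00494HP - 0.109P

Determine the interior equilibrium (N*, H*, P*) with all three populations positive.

N* ≈ 857, H* ≈ 22.1, P* ≈ 78

From dP/dt = 0: 0.00494H* = 0.109, so H* = 22.1.
From dN/dt = 0: 0.854(1 - N*/1160) = 0.0101·22.1, giving N* = 1160·(1 - 0.261) = 857.
From dH/dt = 0: 0.00285·857 - 0.134 = 0.0296P*, so P* = 2.31/0.0296 = 78.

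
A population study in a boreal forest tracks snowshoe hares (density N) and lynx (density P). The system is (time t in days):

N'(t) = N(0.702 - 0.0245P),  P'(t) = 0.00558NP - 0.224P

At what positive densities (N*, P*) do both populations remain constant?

Set dP/dt = 0 with P > 0: 0.00558N - 0.224 = 0, so N* = 0.224/0.00558 = 40.1.
Set dN/dt = 0 with N > 0: 0.702 - 0.0245P = 0, so P* = 0.702/0.0245 = 28.7.

N* ≈ 40.1, P* ≈ 28.7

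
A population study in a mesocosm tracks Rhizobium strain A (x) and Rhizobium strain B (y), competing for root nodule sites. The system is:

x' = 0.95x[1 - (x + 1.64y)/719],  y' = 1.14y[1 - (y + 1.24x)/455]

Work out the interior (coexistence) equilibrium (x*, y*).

x* ≈ 26.3, y* ≈ 422

Setting both brackets to zero gives the nullclines x + 1.64y = 719 and 1.24x + y = 455.
Substituting y = 455 - 1.24x into the first: x(1 - 1.64·1.24) = 719 - 1.64·455.
So x* = -27.2/-1.03 = 26.3, and then y* = 455 - 1.24·26.3 = 422.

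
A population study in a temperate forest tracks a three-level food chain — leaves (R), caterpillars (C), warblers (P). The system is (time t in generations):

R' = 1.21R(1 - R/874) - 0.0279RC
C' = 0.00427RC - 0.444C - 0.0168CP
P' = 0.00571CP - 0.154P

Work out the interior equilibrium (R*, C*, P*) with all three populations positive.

From dP/dt = 0: 0.00571C* = 0.154, so C* = 27.
From dR/dt = 0: 1.21(1 - R*/874) = 0.0279·27, giving R* = 874·(1 - 0.622) = 330.
From dC/dt = 0: 0.00427·330 - 0.444 = 0.0168P*, so P* = 0.967/0.0168 = 57.6.

R* ≈ 330, C* ≈ 27, P* ≈ 57.6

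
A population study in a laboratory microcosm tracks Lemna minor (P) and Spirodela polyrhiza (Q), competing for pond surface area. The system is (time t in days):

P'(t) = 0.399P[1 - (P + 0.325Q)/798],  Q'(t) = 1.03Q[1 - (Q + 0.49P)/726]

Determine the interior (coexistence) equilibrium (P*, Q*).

Setting both brackets to zero gives the nullclines P + 0.325Q = 798 and 0.49P + Q = 726.
Substituting Q = 726 - 0.49P into the first: P(1 - 0.325·0.49) = 798 - 0.325·726.
So P* = 562/0.841 = 669, and then Q* = 726 - 0.49·669 = 398.

P* ≈ 669, Q* ≈ 398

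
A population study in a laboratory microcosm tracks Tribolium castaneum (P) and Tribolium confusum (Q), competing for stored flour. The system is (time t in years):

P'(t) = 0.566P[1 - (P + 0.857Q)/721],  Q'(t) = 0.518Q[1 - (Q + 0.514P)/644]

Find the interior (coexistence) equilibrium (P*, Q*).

Setting both brackets to zero gives the nullclines P + 0.857Q = 721 and 0.514P + Q = 644.
Substituting Q = 644 - 0.514P into the first: P(1 - 0.857·0.514) = 721 - 0.857·644.
So P* = 169/0.56 = 302, and then Q* = 644 - 0.514·302 = 489.

P* ≈ 302, Q* ≈ 489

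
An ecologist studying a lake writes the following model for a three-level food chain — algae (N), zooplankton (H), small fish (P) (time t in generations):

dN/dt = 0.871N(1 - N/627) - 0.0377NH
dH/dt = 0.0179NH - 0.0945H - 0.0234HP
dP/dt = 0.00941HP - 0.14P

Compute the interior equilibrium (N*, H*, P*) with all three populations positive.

N* ≈ 223, H* ≈ 14.9, P* ≈ 167

From dP/dt = 0: 0.00941H* = 0.14, so H* = 14.9.
From dN/dt = 0: 0.871(1 - N*/627) = 0.0377·14.9, giving N* = 627·(1 - 0.644) = 223.
From dH/dt = 0: 0.0179·223 - 0.0945 = 0.0234P*, so P* = 3.9/0.0234 = 167.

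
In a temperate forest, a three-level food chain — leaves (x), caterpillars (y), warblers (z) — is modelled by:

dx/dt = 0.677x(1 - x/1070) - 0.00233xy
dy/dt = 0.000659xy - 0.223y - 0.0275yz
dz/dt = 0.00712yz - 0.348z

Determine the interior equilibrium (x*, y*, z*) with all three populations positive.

x* ≈ 890, y* ≈ 48.9, z* ≈ 13.2

From dz/dt = 0: 0.00712y* = 0.348, so y* = 48.9.
From dx/dt = 0: 0.677(1 - x*/1070) = 0.00233·48.9, giving x* = 1070·(1 - 0.168) = 890.
From dy/dt = 0: 0.000659·890 - 0.223 = 0.0275z*, so z* = 0.364/0.0275 = 13.2.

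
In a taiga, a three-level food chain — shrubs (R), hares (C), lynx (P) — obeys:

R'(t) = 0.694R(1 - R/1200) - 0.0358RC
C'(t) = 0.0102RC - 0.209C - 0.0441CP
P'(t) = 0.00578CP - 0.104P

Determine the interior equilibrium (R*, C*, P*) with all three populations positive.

R* ≈ 86.2, C* ≈ 18, P* ≈ 15.2

From dP/dt = 0: 0.00578C* = 0.104, so C* = 18.
From dR/dt = 0: 0.694(1 - R*/1200) = 0.0358·18, giving R* = 1200·(1 - 0.928) = 86.2.
From dC/dt = 0: 0.0102·86.2 - 0.209 = 0.0441P*, so P* = 0.67/0.0441 = 15.2.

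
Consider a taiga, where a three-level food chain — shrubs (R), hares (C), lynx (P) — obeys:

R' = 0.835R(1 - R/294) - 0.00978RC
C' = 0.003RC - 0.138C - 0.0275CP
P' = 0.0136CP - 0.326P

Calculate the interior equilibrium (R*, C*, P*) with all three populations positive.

From dP/dt = 0: 0.0136C* = 0.326, so C* = 24.
From dR/dt = 0: 0.835(1 - R*/294) = 0.00978·24, giving R* = 294·(1 - 0.281) = 211.
From dC/dt = 0: 0.003·211 - 0.138 = 0.0275P*, so P* = 0.496/0.0275 = 18.

R* ≈ 211, C* ≈ 24, P* ≈ 18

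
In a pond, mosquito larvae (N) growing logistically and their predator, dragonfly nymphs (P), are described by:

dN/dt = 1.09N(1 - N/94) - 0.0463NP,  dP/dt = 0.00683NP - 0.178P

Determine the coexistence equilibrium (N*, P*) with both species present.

N* ≈ 26.1, P* ≈ 17

From dP/dt = 0 with P > 0: 0.00683N* = 0.178, so N* = 26.1.
Substitute into dN/dt = 0: 1.09(1 - 26.1/94) = 0.0463P*.
The bracket is 0.723, giving P* = 0.788/0.0463 = 17.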